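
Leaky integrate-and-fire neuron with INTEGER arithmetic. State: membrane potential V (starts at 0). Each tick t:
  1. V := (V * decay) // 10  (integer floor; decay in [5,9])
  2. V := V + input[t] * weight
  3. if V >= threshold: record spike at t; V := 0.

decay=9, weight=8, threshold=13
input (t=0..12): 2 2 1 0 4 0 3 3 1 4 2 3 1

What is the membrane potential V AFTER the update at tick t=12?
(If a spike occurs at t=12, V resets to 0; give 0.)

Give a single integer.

t=0: input=2 -> V=0 FIRE
t=1: input=2 -> V=0 FIRE
t=2: input=1 -> V=8
t=3: input=0 -> V=7
t=4: input=4 -> V=0 FIRE
t=5: input=0 -> V=0
t=6: input=3 -> V=0 FIRE
t=7: input=3 -> V=0 FIRE
t=8: input=1 -> V=8
t=9: input=4 -> V=0 FIRE
t=10: input=2 -> V=0 FIRE
t=11: input=3 -> V=0 FIRE
t=12: input=1 -> V=8

Answer: 8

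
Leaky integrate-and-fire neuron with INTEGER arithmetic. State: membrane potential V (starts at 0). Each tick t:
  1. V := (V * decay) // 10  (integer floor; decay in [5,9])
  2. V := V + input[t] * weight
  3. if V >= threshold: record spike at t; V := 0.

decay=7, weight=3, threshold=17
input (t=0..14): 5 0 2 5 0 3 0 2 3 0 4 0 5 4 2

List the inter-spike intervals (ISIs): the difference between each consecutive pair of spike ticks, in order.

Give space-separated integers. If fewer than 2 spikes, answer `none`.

t=0: input=5 -> V=15
t=1: input=0 -> V=10
t=2: input=2 -> V=13
t=3: input=5 -> V=0 FIRE
t=4: input=0 -> V=0
t=5: input=3 -> V=9
t=6: input=0 -> V=6
t=7: input=2 -> V=10
t=8: input=3 -> V=16
t=9: input=0 -> V=11
t=10: input=4 -> V=0 FIRE
t=11: input=0 -> V=0
t=12: input=5 -> V=15
t=13: input=4 -> V=0 FIRE
t=14: input=2 -> V=6

Answer: 7 3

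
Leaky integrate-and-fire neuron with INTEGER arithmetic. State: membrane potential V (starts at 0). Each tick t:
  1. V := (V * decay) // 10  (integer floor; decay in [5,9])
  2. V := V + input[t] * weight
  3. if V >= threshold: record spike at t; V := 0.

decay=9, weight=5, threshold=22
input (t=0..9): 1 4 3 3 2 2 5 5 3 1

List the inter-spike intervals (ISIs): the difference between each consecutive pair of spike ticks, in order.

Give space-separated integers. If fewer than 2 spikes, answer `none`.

Answer: 2 3 1

Derivation:
t=0: input=1 -> V=5
t=1: input=4 -> V=0 FIRE
t=2: input=3 -> V=15
t=3: input=3 -> V=0 FIRE
t=4: input=2 -> V=10
t=5: input=2 -> V=19
t=6: input=5 -> V=0 FIRE
t=7: input=5 -> V=0 FIRE
t=8: input=3 -> V=15
t=9: input=1 -> V=18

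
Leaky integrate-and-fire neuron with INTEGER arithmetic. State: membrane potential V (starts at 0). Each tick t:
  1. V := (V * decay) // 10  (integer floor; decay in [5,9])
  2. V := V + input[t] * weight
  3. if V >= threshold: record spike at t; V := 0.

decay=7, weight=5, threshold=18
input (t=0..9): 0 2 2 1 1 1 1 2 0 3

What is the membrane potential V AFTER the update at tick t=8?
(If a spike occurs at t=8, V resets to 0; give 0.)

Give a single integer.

Answer: 0

Derivation:
t=0: input=0 -> V=0
t=1: input=2 -> V=10
t=2: input=2 -> V=17
t=3: input=1 -> V=16
t=4: input=1 -> V=16
t=5: input=1 -> V=16
t=6: input=1 -> V=16
t=7: input=2 -> V=0 FIRE
t=8: input=0 -> V=0
t=9: input=3 -> V=15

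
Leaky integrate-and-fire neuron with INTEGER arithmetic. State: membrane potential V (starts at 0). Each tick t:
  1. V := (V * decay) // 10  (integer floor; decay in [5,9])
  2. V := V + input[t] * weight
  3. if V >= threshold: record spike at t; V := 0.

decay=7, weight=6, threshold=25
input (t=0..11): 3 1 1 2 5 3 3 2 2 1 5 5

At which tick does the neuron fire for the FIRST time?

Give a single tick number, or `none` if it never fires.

t=0: input=3 -> V=18
t=1: input=1 -> V=18
t=2: input=1 -> V=18
t=3: input=2 -> V=24
t=4: input=5 -> V=0 FIRE
t=5: input=3 -> V=18
t=6: input=3 -> V=0 FIRE
t=7: input=2 -> V=12
t=8: input=2 -> V=20
t=9: input=1 -> V=20
t=10: input=5 -> V=0 FIRE
t=11: input=5 -> V=0 FIRE

Answer: 4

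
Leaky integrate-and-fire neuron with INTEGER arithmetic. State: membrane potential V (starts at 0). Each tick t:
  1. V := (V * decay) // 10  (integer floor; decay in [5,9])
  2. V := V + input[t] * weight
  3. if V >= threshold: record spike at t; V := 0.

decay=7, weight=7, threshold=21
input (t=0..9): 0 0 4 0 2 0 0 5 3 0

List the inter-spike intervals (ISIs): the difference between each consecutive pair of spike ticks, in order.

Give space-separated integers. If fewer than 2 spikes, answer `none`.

Answer: 5 1

Derivation:
t=0: input=0 -> V=0
t=1: input=0 -> V=0
t=2: input=4 -> V=0 FIRE
t=3: input=0 -> V=0
t=4: input=2 -> V=14
t=5: input=0 -> V=9
t=6: input=0 -> V=6
t=7: input=5 -> V=0 FIRE
t=8: input=3 -> V=0 FIRE
t=9: input=0 -> V=0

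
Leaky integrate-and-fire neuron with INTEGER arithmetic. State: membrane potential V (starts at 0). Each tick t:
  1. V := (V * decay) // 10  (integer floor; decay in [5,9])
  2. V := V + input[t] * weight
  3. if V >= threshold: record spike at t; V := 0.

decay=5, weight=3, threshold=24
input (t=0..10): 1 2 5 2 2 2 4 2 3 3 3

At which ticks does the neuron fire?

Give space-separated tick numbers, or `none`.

Answer: none

Derivation:
t=0: input=1 -> V=3
t=1: input=2 -> V=7
t=2: input=5 -> V=18
t=3: input=2 -> V=15
t=4: input=2 -> V=13
t=5: input=2 -> V=12
t=6: input=4 -> V=18
t=7: input=2 -> V=15
t=8: input=3 -> V=16
t=9: input=3 -> V=17
t=10: input=3 -> V=17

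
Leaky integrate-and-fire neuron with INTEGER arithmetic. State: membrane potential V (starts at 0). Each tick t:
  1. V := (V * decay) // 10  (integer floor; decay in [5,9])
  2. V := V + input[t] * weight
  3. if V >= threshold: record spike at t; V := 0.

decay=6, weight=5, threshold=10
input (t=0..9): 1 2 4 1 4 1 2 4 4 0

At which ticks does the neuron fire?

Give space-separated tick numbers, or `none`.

Answer: 1 2 4 6 7 8

Derivation:
t=0: input=1 -> V=5
t=1: input=2 -> V=0 FIRE
t=2: input=4 -> V=0 FIRE
t=3: input=1 -> V=5
t=4: input=4 -> V=0 FIRE
t=5: input=1 -> V=5
t=6: input=2 -> V=0 FIRE
t=7: input=4 -> V=0 FIRE
t=8: input=4 -> V=0 FIRE
t=9: input=0 -> V=0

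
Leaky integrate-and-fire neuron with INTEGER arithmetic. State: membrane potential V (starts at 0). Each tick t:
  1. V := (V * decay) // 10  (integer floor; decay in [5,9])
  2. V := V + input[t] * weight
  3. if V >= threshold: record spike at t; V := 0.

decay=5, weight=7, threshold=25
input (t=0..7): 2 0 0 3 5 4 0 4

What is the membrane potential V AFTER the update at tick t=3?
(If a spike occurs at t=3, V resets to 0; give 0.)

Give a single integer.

t=0: input=2 -> V=14
t=1: input=0 -> V=7
t=2: input=0 -> V=3
t=3: input=3 -> V=22
t=4: input=5 -> V=0 FIRE
t=5: input=4 -> V=0 FIRE
t=6: input=0 -> V=0
t=7: input=4 -> V=0 FIRE

Answer: 22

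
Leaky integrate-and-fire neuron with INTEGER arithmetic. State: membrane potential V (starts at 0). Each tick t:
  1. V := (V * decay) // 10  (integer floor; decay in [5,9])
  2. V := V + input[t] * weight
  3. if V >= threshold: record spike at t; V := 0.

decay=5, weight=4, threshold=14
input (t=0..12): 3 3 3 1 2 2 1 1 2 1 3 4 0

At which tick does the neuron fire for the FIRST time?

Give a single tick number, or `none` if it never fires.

Answer: 1

Derivation:
t=0: input=3 -> V=12
t=1: input=3 -> V=0 FIRE
t=2: input=3 -> V=12
t=3: input=1 -> V=10
t=4: input=2 -> V=13
t=5: input=2 -> V=0 FIRE
t=6: input=1 -> V=4
t=7: input=1 -> V=6
t=8: input=2 -> V=11
t=9: input=1 -> V=9
t=10: input=3 -> V=0 FIRE
t=11: input=4 -> V=0 FIRE
t=12: input=0 -> V=0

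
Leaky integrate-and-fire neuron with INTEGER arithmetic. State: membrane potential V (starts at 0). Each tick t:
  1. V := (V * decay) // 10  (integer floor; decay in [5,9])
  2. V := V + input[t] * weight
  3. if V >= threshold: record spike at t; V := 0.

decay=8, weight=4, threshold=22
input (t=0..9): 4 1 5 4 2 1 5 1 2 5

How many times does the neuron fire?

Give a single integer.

Answer: 3

Derivation:
t=0: input=4 -> V=16
t=1: input=1 -> V=16
t=2: input=5 -> V=0 FIRE
t=3: input=4 -> V=16
t=4: input=2 -> V=20
t=5: input=1 -> V=20
t=6: input=5 -> V=0 FIRE
t=7: input=1 -> V=4
t=8: input=2 -> V=11
t=9: input=5 -> V=0 FIRE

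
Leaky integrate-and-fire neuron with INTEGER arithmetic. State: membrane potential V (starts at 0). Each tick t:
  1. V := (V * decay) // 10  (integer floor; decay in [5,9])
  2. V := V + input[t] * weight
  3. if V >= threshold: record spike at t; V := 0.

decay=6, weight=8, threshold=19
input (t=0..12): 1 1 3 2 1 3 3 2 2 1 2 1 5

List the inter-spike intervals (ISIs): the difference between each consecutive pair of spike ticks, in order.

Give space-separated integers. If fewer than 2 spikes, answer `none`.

Answer: 3 1 2 2 2

Derivation:
t=0: input=1 -> V=8
t=1: input=1 -> V=12
t=2: input=3 -> V=0 FIRE
t=3: input=2 -> V=16
t=4: input=1 -> V=17
t=5: input=3 -> V=0 FIRE
t=6: input=3 -> V=0 FIRE
t=7: input=2 -> V=16
t=8: input=2 -> V=0 FIRE
t=9: input=1 -> V=8
t=10: input=2 -> V=0 FIRE
t=11: input=1 -> V=8
t=12: input=5 -> V=0 FIRE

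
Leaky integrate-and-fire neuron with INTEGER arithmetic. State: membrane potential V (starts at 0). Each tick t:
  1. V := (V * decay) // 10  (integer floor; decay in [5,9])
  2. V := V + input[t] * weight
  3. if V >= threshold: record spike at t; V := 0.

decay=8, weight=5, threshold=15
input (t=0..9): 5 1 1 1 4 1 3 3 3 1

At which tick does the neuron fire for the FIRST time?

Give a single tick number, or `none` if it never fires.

t=0: input=5 -> V=0 FIRE
t=1: input=1 -> V=5
t=2: input=1 -> V=9
t=3: input=1 -> V=12
t=4: input=4 -> V=0 FIRE
t=5: input=1 -> V=5
t=6: input=3 -> V=0 FIRE
t=7: input=3 -> V=0 FIRE
t=8: input=3 -> V=0 FIRE
t=9: input=1 -> V=5

Answer: 0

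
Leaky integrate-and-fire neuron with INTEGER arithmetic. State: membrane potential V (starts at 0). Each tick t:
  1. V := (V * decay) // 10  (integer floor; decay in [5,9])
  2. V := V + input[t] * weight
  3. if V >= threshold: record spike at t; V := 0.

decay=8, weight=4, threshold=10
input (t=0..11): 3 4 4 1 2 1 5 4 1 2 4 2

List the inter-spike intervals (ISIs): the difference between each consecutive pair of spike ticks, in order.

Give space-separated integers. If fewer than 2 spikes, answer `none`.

t=0: input=3 -> V=0 FIRE
t=1: input=4 -> V=0 FIRE
t=2: input=4 -> V=0 FIRE
t=3: input=1 -> V=4
t=4: input=2 -> V=0 FIRE
t=5: input=1 -> V=4
t=6: input=5 -> V=0 FIRE
t=7: input=4 -> V=0 FIRE
t=8: input=1 -> V=4
t=9: input=2 -> V=0 FIRE
t=10: input=4 -> V=0 FIRE
t=11: input=2 -> V=8

Answer: 1 1 2 2 1 2 1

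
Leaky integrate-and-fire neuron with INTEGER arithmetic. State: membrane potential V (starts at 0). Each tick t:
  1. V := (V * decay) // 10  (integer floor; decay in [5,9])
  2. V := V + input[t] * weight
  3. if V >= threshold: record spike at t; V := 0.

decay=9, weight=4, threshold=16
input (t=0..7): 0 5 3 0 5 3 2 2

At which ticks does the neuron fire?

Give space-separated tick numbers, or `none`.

t=0: input=0 -> V=0
t=1: input=5 -> V=0 FIRE
t=2: input=3 -> V=12
t=3: input=0 -> V=10
t=4: input=5 -> V=0 FIRE
t=5: input=3 -> V=12
t=6: input=2 -> V=0 FIRE
t=7: input=2 -> V=8

Answer: 1 4 6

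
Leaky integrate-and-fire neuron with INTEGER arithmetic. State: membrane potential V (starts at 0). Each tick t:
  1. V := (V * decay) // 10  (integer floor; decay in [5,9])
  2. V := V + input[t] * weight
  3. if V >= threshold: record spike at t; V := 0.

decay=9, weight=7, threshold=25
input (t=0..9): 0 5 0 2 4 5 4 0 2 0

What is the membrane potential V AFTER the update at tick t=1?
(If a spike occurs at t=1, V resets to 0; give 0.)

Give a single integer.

Answer: 0

Derivation:
t=0: input=0 -> V=0
t=1: input=5 -> V=0 FIRE
t=2: input=0 -> V=0
t=3: input=2 -> V=14
t=4: input=4 -> V=0 FIRE
t=5: input=5 -> V=0 FIRE
t=6: input=4 -> V=0 FIRE
t=7: input=0 -> V=0
t=8: input=2 -> V=14
t=9: input=0 -> V=12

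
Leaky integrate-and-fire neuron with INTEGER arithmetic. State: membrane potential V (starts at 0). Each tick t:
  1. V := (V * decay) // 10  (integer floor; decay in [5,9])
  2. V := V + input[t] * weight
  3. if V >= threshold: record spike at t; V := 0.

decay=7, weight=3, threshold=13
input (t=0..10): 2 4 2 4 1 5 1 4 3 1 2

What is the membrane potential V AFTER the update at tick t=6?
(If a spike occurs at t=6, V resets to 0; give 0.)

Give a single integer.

t=0: input=2 -> V=6
t=1: input=4 -> V=0 FIRE
t=2: input=2 -> V=6
t=3: input=4 -> V=0 FIRE
t=4: input=1 -> V=3
t=5: input=5 -> V=0 FIRE
t=6: input=1 -> V=3
t=7: input=4 -> V=0 FIRE
t=8: input=3 -> V=9
t=9: input=1 -> V=9
t=10: input=2 -> V=12

Answer: 3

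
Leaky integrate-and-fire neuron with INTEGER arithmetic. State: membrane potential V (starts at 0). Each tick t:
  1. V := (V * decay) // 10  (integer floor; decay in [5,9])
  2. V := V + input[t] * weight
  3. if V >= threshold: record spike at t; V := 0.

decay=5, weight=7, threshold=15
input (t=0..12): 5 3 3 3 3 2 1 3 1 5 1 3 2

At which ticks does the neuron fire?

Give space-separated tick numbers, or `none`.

Answer: 0 1 2 3 4 7 9 11

Derivation:
t=0: input=5 -> V=0 FIRE
t=1: input=3 -> V=0 FIRE
t=2: input=3 -> V=0 FIRE
t=3: input=3 -> V=0 FIRE
t=4: input=3 -> V=0 FIRE
t=5: input=2 -> V=14
t=6: input=1 -> V=14
t=7: input=3 -> V=0 FIRE
t=8: input=1 -> V=7
t=9: input=5 -> V=0 FIRE
t=10: input=1 -> V=7
t=11: input=3 -> V=0 FIRE
t=12: input=2 -> V=14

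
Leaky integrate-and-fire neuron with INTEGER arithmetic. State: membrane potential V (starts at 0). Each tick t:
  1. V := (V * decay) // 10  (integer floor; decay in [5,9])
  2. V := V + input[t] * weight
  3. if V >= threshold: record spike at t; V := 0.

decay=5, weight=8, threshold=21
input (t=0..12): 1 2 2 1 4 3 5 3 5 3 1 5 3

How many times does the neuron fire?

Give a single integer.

t=0: input=1 -> V=8
t=1: input=2 -> V=20
t=2: input=2 -> V=0 FIRE
t=3: input=1 -> V=8
t=4: input=4 -> V=0 FIRE
t=5: input=3 -> V=0 FIRE
t=6: input=5 -> V=0 FIRE
t=7: input=3 -> V=0 FIRE
t=8: input=5 -> V=0 FIRE
t=9: input=3 -> V=0 FIRE
t=10: input=1 -> V=8
t=11: input=5 -> V=0 FIRE
t=12: input=3 -> V=0 FIRE

Answer: 9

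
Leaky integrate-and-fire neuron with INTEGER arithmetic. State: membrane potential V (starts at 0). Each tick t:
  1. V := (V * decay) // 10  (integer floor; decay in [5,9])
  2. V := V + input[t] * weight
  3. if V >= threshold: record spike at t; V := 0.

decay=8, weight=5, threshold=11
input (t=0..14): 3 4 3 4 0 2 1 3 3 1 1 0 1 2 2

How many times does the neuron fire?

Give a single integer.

Answer: 8

Derivation:
t=0: input=3 -> V=0 FIRE
t=1: input=4 -> V=0 FIRE
t=2: input=3 -> V=0 FIRE
t=3: input=4 -> V=0 FIRE
t=4: input=0 -> V=0
t=5: input=2 -> V=10
t=6: input=1 -> V=0 FIRE
t=7: input=3 -> V=0 FIRE
t=8: input=3 -> V=0 FIRE
t=9: input=1 -> V=5
t=10: input=1 -> V=9
t=11: input=0 -> V=7
t=12: input=1 -> V=10
t=13: input=2 -> V=0 FIRE
t=14: input=2 -> V=10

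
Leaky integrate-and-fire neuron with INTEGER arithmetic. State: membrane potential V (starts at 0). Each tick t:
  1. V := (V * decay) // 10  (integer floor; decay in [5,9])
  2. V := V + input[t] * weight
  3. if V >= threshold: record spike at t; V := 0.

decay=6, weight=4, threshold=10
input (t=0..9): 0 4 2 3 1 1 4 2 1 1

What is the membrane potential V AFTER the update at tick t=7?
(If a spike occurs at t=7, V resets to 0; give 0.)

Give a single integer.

t=0: input=0 -> V=0
t=1: input=4 -> V=0 FIRE
t=2: input=2 -> V=8
t=3: input=3 -> V=0 FIRE
t=4: input=1 -> V=4
t=5: input=1 -> V=6
t=6: input=4 -> V=0 FIRE
t=7: input=2 -> V=8
t=8: input=1 -> V=8
t=9: input=1 -> V=8

Answer: 8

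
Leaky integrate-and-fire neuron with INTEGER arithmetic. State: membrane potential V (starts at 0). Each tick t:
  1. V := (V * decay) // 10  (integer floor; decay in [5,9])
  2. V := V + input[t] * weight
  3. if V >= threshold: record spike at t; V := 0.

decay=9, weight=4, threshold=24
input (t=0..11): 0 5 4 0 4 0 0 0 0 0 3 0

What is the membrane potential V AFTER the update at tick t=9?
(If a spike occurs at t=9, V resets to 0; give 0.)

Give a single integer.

Answer: 8

Derivation:
t=0: input=0 -> V=0
t=1: input=5 -> V=20
t=2: input=4 -> V=0 FIRE
t=3: input=0 -> V=0
t=4: input=4 -> V=16
t=5: input=0 -> V=14
t=6: input=0 -> V=12
t=7: input=0 -> V=10
t=8: input=0 -> V=9
t=9: input=0 -> V=8
t=10: input=3 -> V=19
t=11: input=0 -> V=17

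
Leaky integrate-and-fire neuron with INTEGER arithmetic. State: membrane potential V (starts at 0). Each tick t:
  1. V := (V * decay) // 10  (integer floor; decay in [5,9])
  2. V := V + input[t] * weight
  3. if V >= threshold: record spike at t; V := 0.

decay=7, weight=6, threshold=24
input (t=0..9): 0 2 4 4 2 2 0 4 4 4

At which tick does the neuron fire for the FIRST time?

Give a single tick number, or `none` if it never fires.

Answer: 2

Derivation:
t=0: input=0 -> V=0
t=1: input=2 -> V=12
t=2: input=4 -> V=0 FIRE
t=3: input=4 -> V=0 FIRE
t=4: input=2 -> V=12
t=5: input=2 -> V=20
t=6: input=0 -> V=14
t=7: input=4 -> V=0 FIRE
t=8: input=4 -> V=0 FIRE
t=9: input=4 -> V=0 FIRE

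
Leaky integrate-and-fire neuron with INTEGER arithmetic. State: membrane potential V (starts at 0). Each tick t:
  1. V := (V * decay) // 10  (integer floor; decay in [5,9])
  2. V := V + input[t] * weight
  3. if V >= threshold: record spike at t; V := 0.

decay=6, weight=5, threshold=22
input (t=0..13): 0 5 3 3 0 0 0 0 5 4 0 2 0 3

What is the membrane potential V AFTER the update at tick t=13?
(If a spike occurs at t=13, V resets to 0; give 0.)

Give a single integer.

Answer: 21

Derivation:
t=0: input=0 -> V=0
t=1: input=5 -> V=0 FIRE
t=2: input=3 -> V=15
t=3: input=3 -> V=0 FIRE
t=4: input=0 -> V=0
t=5: input=0 -> V=0
t=6: input=0 -> V=0
t=7: input=0 -> V=0
t=8: input=5 -> V=0 FIRE
t=9: input=4 -> V=20
t=10: input=0 -> V=12
t=11: input=2 -> V=17
t=12: input=0 -> V=10
t=13: input=3 -> V=21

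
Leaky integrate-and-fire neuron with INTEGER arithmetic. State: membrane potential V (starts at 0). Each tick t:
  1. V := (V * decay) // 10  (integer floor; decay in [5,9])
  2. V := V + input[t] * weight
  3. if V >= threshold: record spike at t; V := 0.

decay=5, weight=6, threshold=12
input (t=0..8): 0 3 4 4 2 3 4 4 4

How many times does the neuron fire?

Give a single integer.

t=0: input=0 -> V=0
t=1: input=3 -> V=0 FIRE
t=2: input=4 -> V=0 FIRE
t=3: input=4 -> V=0 FIRE
t=4: input=2 -> V=0 FIRE
t=5: input=3 -> V=0 FIRE
t=6: input=4 -> V=0 FIRE
t=7: input=4 -> V=0 FIRE
t=8: input=4 -> V=0 FIRE

Answer: 8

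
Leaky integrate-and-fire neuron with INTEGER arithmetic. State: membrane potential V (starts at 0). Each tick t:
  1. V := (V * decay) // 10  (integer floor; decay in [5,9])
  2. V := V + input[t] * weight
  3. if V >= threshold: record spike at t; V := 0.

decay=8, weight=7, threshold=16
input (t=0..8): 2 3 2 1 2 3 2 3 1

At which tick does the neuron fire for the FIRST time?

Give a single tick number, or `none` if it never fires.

Answer: 1

Derivation:
t=0: input=2 -> V=14
t=1: input=3 -> V=0 FIRE
t=2: input=2 -> V=14
t=3: input=1 -> V=0 FIRE
t=4: input=2 -> V=14
t=5: input=3 -> V=0 FIRE
t=6: input=2 -> V=14
t=7: input=3 -> V=0 FIRE
t=8: input=1 -> V=7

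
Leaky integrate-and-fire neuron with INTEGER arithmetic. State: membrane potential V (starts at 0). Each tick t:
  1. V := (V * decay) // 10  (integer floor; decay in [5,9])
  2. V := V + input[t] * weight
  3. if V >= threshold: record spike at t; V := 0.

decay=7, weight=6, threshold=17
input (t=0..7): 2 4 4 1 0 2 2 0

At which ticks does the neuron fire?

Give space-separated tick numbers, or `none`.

Answer: 1 2 6

Derivation:
t=0: input=2 -> V=12
t=1: input=4 -> V=0 FIRE
t=2: input=4 -> V=0 FIRE
t=3: input=1 -> V=6
t=4: input=0 -> V=4
t=5: input=2 -> V=14
t=6: input=2 -> V=0 FIRE
t=7: input=0 -> V=0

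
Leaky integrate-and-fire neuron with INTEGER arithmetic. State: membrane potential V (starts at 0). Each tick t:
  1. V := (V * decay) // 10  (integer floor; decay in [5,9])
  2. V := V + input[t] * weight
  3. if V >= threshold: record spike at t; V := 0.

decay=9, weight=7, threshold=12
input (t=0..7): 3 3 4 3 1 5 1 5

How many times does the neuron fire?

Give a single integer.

Answer: 6

Derivation:
t=0: input=3 -> V=0 FIRE
t=1: input=3 -> V=0 FIRE
t=2: input=4 -> V=0 FIRE
t=3: input=3 -> V=0 FIRE
t=4: input=1 -> V=7
t=5: input=5 -> V=0 FIRE
t=6: input=1 -> V=7
t=7: input=5 -> V=0 FIRE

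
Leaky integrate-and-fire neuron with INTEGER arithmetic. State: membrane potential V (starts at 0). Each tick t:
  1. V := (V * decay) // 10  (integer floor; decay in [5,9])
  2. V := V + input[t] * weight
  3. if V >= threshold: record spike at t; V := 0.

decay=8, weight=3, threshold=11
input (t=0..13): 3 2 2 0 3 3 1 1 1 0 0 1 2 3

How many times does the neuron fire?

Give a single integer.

t=0: input=3 -> V=9
t=1: input=2 -> V=0 FIRE
t=2: input=2 -> V=6
t=3: input=0 -> V=4
t=4: input=3 -> V=0 FIRE
t=5: input=3 -> V=9
t=6: input=1 -> V=10
t=7: input=1 -> V=0 FIRE
t=8: input=1 -> V=3
t=9: input=0 -> V=2
t=10: input=0 -> V=1
t=11: input=1 -> V=3
t=12: input=2 -> V=8
t=13: input=3 -> V=0 FIRE

Answer: 4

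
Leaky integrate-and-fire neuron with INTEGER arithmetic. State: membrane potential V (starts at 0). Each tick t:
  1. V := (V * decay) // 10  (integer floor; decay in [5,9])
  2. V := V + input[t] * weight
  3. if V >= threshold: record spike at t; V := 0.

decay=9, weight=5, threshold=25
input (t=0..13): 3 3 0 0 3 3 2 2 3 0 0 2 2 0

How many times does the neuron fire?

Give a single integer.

Answer: 3

Derivation:
t=0: input=3 -> V=15
t=1: input=3 -> V=0 FIRE
t=2: input=0 -> V=0
t=3: input=0 -> V=0
t=4: input=3 -> V=15
t=5: input=3 -> V=0 FIRE
t=6: input=2 -> V=10
t=7: input=2 -> V=19
t=8: input=3 -> V=0 FIRE
t=9: input=0 -> V=0
t=10: input=0 -> V=0
t=11: input=2 -> V=10
t=12: input=2 -> V=19
t=13: input=0 -> V=17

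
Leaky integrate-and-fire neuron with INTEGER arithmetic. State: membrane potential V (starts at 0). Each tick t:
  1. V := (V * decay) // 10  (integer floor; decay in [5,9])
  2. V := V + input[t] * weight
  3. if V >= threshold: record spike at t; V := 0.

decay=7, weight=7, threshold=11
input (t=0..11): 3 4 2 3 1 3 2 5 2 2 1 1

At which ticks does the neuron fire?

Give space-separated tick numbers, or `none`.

t=0: input=3 -> V=0 FIRE
t=1: input=4 -> V=0 FIRE
t=2: input=2 -> V=0 FIRE
t=3: input=3 -> V=0 FIRE
t=4: input=1 -> V=7
t=5: input=3 -> V=0 FIRE
t=6: input=2 -> V=0 FIRE
t=7: input=5 -> V=0 FIRE
t=8: input=2 -> V=0 FIRE
t=9: input=2 -> V=0 FIRE
t=10: input=1 -> V=7
t=11: input=1 -> V=0 FIRE

Answer: 0 1 2 3 5 6 7 8 9 11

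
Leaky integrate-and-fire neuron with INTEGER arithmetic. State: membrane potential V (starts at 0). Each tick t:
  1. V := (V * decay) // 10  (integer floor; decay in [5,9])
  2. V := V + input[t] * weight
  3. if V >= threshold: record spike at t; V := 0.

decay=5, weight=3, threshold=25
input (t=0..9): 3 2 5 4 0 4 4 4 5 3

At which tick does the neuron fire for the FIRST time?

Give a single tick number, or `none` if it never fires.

Answer: 8

Derivation:
t=0: input=3 -> V=9
t=1: input=2 -> V=10
t=2: input=5 -> V=20
t=3: input=4 -> V=22
t=4: input=0 -> V=11
t=5: input=4 -> V=17
t=6: input=4 -> V=20
t=7: input=4 -> V=22
t=8: input=5 -> V=0 FIRE
t=9: input=3 -> V=9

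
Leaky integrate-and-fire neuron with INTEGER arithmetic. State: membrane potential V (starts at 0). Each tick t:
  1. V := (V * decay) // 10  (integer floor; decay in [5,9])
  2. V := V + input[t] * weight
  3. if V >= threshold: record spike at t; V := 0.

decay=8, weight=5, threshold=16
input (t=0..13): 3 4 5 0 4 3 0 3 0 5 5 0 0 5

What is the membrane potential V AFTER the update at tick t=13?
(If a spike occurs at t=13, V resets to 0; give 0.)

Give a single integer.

t=0: input=3 -> V=15
t=1: input=4 -> V=0 FIRE
t=2: input=5 -> V=0 FIRE
t=3: input=0 -> V=0
t=4: input=4 -> V=0 FIRE
t=5: input=3 -> V=15
t=6: input=0 -> V=12
t=7: input=3 -> V=0 FIRE
t=8: input=0 -> V=0
t=9: input=5 -> V=0 FIRE
t=10: input=5 -> V=0 FIRE
t=11: input=0 -> V=0
t=12: input=0 -> V=0
t=13: input=5 -> V=0 FIRE

Answer: 0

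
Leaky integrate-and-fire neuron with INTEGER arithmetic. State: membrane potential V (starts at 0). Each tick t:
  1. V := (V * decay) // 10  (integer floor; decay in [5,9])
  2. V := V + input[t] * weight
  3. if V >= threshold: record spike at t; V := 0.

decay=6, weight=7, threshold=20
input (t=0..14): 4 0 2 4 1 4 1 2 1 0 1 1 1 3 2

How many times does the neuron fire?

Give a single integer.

t=0: input=4 -> V=0 FIRE
t=1: input=0 -> V=0
t=2: input=2 -> V=14
t=3: input=4 -> V=0 FIRE
t=4: input=1 -> V=7
t=5: input=4 -> V=0 FIRE
t=6: input=1 -> V=7
t=7: input=2 -> V=18
t=8: input=1 -> V=17
t=9: input=0 -> V=10
t=10: input=1 -> V=13
t=11: input=1 -> V=14
t=12: input=1 -> V=15
t=13: input=3 -> V=0 FIRE
t=14: input=2 -> V=14

Answer: 4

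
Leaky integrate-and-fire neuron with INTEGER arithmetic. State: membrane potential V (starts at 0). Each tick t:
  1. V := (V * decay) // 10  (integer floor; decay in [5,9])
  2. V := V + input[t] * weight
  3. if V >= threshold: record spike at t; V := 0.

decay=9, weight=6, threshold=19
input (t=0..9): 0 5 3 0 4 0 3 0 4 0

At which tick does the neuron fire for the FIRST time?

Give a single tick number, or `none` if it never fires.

t=0: input=0 -> V=0
t=1: input=5 -> V=0 FIRE
t=2: input=3 -> V=18
t=3: input=0 -> V=16
t=4: input=4 -> V=0 FIRE
t=5: input=0 -> V=0
t=6: input=3 -> V=18
t=7: input=0 -> V=16
t=8: input=4 -> V=0 FIRE
t=9: input=0 -> V=0

Answer: 1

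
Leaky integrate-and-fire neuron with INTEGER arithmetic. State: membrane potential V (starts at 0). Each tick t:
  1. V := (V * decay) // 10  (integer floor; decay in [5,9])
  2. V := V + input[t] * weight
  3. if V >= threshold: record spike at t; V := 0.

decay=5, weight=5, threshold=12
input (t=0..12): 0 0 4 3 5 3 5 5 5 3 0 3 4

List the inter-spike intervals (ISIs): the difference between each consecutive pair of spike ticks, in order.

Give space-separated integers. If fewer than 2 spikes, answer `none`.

t=0: input=0 -> V=0
t=1: input=0 -> V=0
t=2: input=4 -> V=0 FIRE
t=3: input=3 -> V=0 FIRE
t=4: input=5 -> V=0 FIRE
t=5: input=3 -> V=0 FIRE
t=6: input=5 -> V=0 FIRE
t=7: input=5 -> V=0 FIRE
t=8: input=5 -> V=0 FIRE
t=9: input=3 -> V=0 FIRE
t=10: input=0 -> V=0
t=11: input=3 -> V=0 FIRE
t=12: input=4 -> V=0 FIRE

Answer: 1 1 1 1 1 1 1 2 1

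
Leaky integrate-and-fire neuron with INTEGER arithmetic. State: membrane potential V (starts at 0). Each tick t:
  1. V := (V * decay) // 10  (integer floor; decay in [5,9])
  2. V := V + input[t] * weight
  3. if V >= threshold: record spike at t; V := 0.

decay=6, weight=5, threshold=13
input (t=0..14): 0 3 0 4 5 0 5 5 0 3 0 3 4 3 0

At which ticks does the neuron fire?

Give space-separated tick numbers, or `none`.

Answer: 1 3 4 6 7 9 11 12 13

Derivation:
t=0: input=0 -> V=0
t=1: input=3 -> V=0 FIRE
t=2: input=0 -> V=0
t=3: input=4 -> V=0 FIRE
t=4: input=5 -> V=0 FIRE
t=5: input=0 -> V=0
t=6: input=5 -> V=0 FIRE
t=7: input=5 -> V=0 FIRE
t=8: input=0 -> V=0
t=9: input=3 -> V=0 FIRE
t=10: input=0 -> V=0
t=11: input=3 -> V=0 FIRE
t=12: input=4 -> V=0 FIRE
t=13: input=3 -> V=0 FIRE
t=14: input=0 -> V=0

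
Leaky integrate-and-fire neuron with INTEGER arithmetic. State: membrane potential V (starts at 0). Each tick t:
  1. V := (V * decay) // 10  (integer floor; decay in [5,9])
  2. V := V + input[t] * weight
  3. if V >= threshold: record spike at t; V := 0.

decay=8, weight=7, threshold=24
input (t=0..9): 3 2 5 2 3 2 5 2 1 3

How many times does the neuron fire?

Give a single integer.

Answer: 5

Derivation:
t=0: input=3 -> V=21
t=1: input=2 -> V=0 FIRE
t=2: input=5 -> V=0 FIRE
t=3: input=2 -> V=14
t=4: input=3 -> V=0 FIRE
t=5: input=2 -> V=14
t=6: input=5 -> V=0 FIRE
t=7: input=2 -> V=14
t=8: input=1 -> V=18
t=9: input=3 -> V=0 FIRE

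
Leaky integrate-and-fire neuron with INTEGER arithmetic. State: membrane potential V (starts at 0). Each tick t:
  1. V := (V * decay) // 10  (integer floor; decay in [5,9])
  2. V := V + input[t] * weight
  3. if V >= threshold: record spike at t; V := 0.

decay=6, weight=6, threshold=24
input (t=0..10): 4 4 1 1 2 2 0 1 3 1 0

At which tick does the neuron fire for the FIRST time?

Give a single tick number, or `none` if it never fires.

Answer: 0

Derivation:
t=0: input=4 -> V=0 FIRE
t=1: input=4 -> V=0 FIRE
t=2: input=1 -> V=6
t=3: input=1 -> V=9
t=4: input=2 -> V=17
t=5: input=2 -> V=22
t=6: input=0 -> V=13
t=7: input=1 -> V=13
t=8: input=3 -> V=0 FIRE
t=9: input=1 -> V=6
t=10: input=0 -> V=3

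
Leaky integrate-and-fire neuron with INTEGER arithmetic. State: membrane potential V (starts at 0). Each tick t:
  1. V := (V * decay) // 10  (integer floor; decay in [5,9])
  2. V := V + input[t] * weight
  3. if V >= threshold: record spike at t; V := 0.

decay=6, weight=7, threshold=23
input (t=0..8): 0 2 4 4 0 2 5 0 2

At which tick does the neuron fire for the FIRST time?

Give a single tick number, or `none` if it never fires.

Answer: 2

Derivation:
t=0: input=0 -> V=0
t=1: input=2 -> V=14
t=2: input=4 -> V=0 FIRE
t=3: input=4 -> V=0 FIRE
t=4: input=0 -> V=0
t=5: input=2 -> V=14
t=6: input=5 -> V=0 FIRE
t=7: input=0 -> V=0
t=8: input=2 -> V=14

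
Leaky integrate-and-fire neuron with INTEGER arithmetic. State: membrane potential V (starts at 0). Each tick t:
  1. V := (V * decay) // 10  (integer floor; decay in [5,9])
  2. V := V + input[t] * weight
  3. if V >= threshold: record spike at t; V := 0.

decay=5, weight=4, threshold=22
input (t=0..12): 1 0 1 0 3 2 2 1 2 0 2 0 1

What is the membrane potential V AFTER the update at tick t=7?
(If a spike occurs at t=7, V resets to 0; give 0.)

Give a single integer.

Answer: 11

Derivation:
t=0: input=1 -> V=4
t=1: input=0 -> V=2
t=2: input=1 -> V=5
t=3: input=0 -> V=2
t=4: input=3 -> V=13
t=5: input=2 -> V=14
t=6: input=2 -> V=15
t=7: input=1 -> V=11
t=8: input=2 -> V=13
t=9: input=0 -> V=6
t=10: input=2 -> V=11
t=11: input=0 -> V=5
t=12: input=1 -> V=6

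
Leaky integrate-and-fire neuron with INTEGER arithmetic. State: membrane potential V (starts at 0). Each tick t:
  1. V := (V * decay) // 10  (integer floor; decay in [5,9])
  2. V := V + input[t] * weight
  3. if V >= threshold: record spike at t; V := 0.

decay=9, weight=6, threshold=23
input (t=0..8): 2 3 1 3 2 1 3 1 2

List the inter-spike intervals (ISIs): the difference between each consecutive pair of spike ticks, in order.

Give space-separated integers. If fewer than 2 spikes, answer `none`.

Answer: 2 3

Derivation:
t=0: input=2 -> V=12
t=1: input=3 -> V=0 FIRE
t=2: input=1 -> V=6
t=3: input=3 -> V=0 FIRE
t=4: input=2 -> V=12
t=5: input=1 -> V=16
t=6: input=3 -> V=0 FIRE
t=7: input=1 -> V=6
t=8: input=2 -> V=17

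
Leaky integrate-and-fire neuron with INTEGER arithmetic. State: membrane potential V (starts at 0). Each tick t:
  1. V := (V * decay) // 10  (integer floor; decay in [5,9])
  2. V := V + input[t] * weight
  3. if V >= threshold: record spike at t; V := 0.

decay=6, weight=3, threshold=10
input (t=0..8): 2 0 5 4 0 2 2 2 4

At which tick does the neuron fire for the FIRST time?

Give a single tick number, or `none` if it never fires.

Answer: 2

Derivation:
t=0: input=2 -> V=6
t=1: input=0 -> V=3
t=2: input=5 -> V=0 FIRE
t=3: input=4 -> V=0 FIRE
t=4: input=0 -> V=0
t=5: input=2 -> V=6
t=6: input=2 -> V=9
t=7: input=2 -> V=0 FIRE
t=8: input=4 -> V=0 FIRE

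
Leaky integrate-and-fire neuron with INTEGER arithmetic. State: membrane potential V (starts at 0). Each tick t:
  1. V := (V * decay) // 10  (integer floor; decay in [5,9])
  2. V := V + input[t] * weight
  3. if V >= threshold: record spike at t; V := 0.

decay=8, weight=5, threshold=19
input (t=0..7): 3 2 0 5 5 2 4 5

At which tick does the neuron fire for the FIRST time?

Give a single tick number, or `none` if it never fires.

Answer: 1

Derivation:
t=0: input=3 -> V=15
t=1: input=2 -> V=0 FIRE
t=2: input=0 -> V=0
t=3: input=5 -> V=0 FIRE
t=4: input=5 -> V=0 FIRE
t=5: input=2 -> V=10
t=6: input=4 -> V=0 FIRE
t=7: input=5 -> V=0 FIRE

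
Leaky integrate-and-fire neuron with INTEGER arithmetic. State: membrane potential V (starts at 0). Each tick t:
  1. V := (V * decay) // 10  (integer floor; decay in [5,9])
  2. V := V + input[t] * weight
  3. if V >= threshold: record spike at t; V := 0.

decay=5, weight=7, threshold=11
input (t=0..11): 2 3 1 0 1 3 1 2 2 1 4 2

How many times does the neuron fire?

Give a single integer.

Answer: 7

Derivation:
t=0: input=2 -> V=0 FIRE
t=1: input=3 -> V=0 FIRE
t=2: input=1 -> V=7
t=3: input=0 -> V=3
t=4: input=1 -> V=8
t=5: input=3 -> V=0 FIRE
t=6: input=1 -> V=7
t=7: input=2 -> V=0 FIRE
t=8: input=2 -> V=0 FIRE
t=9: input=1 -> V=7
t=10: input=4 -> V=0 FIRE
t=11: input=2 -> V=0 FIRE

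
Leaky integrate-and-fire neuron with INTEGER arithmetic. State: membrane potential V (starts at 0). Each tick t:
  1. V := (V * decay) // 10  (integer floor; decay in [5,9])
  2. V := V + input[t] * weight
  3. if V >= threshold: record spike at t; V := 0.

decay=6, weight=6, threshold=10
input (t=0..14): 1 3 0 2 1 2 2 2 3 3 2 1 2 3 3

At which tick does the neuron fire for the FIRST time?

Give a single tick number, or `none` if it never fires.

Answer: 1

Derivation:
t=0: input=1 -> V=6
t=1: input=3 -> V=0 FIRE
t=2: input=0 -> V=0
t=3: input=2 -> V=0 FIRE
t=4: input=1 -> V=6
t=5: input=2 -> V=0 FIRE
t=6: input=2 -> V=0 FIRE
t=7: input=2 -> V=0 FIRE
t=8: input=3 -> V=0 FIRE
t=9: input=3 -> V=0 FIRE
t=10: input=2 -> V=0 FIRE
t=11: input=1 -> V=6
t=12: input=2 -> V=0 FIRE
t=13: input=3 -> V=0 FIRE
t=14: input=3 -> V=0 FIRE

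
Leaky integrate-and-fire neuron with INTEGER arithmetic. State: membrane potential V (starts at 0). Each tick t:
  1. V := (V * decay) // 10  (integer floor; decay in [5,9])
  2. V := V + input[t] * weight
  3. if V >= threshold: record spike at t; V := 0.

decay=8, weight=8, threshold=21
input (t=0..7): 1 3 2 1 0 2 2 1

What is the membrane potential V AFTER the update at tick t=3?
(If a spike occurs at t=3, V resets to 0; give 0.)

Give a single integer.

t=0: input=1 -> V=8
t=1: input=3 -> V=0 FIRE
t=2: input=2 -> V=16
t=3: input=1 -> V=20
t=4: input=0 -> V=16
t=5: input=2 -> V=0 FIRE
t=6: input=2 -> V=16
t=7: input=1 -> V=20

Answer: 20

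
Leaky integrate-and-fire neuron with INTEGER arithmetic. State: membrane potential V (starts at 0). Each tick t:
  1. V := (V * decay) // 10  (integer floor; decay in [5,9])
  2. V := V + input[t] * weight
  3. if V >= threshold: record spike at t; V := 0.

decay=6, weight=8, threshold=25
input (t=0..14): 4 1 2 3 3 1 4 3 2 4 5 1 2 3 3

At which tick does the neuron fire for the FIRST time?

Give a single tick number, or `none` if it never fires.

Answer: 0

Derivation:
t=0: input=4 -> V=0 FIRE
t=1: input=1 -> V=8
t=2: input=2 -> V=20
t=3: input=3 -> V=0 FIRE
t=4: input=3 -> V=24
t=5: input=1 -> V=22
t=6: input=4 -> V=0 FIRE
t=7: input=3 -> V=24
t=8: input=2 -> V=0 FIRE
t=9: input=4 -> V=0 FIRE
t=10: input=5 -> V=0 FIRE
t=11: input=1 -> V=8
t=12: input=2 -> V=20
t=13: input=3 -> V=0 FIRE
t=14: input=3 -> V=24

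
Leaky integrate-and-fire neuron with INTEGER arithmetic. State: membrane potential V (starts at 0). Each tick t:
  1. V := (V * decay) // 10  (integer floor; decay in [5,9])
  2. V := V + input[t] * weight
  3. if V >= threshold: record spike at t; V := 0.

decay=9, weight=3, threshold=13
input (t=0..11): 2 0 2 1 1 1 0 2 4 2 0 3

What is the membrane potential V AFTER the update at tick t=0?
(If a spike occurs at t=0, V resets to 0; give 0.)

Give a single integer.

t=0: input=2 -> V=6
t=1: input=0 -> V=5
t=2: input=2 -> V=10
t=3: input=1 -> V=12
t=4: input=1 -> V=0 FIRE
t=5: input=1 -> V=3
t=6: input=0 -> V=2
t=7: input=2 -> V=7
t=8: input=4 -> V=0 FIRE
t=9: input=2 -> V=6
t=10: input=0 -> V=5
t=11: input=3 -> V=0 FIRE

Answer: 6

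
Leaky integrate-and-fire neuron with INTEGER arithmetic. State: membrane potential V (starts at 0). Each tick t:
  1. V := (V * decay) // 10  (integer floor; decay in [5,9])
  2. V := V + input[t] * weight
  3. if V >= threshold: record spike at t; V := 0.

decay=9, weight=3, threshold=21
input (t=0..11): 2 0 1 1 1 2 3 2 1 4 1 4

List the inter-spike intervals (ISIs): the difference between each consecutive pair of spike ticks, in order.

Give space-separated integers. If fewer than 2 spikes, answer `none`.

Answer: 5

Derivation:
t=0: input=2 -> V=6
t=1: input=0 -> V=5
t=2: input=1 -> V=7
t=3: input=1 -> V=9
t=4: input=1 -> V=11
t=5: input=2 -> V=15
t=6: input=3 -> V=0 FIRE
t=7: input=2 -> V=6
t=8: input=1 -> V=8
t=9: input=4 -> V=19
t=10: input=1 -> V=20
t=11: input=4 -> V=0 FIRE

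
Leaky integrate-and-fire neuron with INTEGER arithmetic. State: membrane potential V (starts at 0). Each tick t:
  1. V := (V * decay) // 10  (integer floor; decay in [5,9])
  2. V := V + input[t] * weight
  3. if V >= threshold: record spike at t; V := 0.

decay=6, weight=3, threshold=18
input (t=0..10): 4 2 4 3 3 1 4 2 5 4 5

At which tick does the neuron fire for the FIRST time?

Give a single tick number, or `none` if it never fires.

t=0: input=4 -> V=12
t=1: input=2 -> V=13
t=2: input=4 -> V=0 FIRE
t=3: input=3 -> V=9
t=4: input=3 -> V=14
t=5: input=1 -> V=11
t=6: input=4 -> V=0 FIRE
t=7: input=2 -> V=6
t=8: input=5 -> V=0 FIRE
t=9: input=4 -> V=12
t=10: input=5 -> V=0 FIRE

Answer: 2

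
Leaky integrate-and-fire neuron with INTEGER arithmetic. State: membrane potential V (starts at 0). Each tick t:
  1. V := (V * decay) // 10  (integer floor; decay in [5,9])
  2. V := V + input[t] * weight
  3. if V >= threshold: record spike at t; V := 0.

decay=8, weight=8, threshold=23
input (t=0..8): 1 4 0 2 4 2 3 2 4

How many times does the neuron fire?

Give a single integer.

Answer: 4

Derivation:
t=0: input=1 -> V=8
t=1: input=4 -> V=0 FIRE
t=2: input=0 -> V=0
t=3: input=2 -> V=16
t=4: input=4 -> V=0 FIRE
t=5: input=2 -> V=16
t=6: input=3 -> V=0 FIRE
t=7: input=2 -> V=16
t=8: input=4 -> V=0 FIRE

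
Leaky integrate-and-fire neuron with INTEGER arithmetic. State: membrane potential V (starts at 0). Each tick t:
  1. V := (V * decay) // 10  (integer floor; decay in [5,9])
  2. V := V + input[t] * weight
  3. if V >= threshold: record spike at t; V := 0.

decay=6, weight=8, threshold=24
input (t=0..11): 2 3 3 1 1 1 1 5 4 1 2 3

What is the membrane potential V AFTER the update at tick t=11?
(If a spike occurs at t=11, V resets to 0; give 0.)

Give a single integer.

Answer: 0

Derivation:
t=0: input=2 -> V=16
t=1: input=3 -> V=0 FIRE
t=2: input=3 -> V=0 FIRE
t=3: input=1 -> V=8
t=4: input=1 -> V=12
t=5: input=1 -> V=15
t=6: input=1 -> V=17
t=7: input=5 -> V=0 FIRE
t=8: input=4 -> V=0 FIRE
t=9: input=1 -> V=8
t=10: input=2 -> V=20
t=11: input=3 -> V=0 FIRE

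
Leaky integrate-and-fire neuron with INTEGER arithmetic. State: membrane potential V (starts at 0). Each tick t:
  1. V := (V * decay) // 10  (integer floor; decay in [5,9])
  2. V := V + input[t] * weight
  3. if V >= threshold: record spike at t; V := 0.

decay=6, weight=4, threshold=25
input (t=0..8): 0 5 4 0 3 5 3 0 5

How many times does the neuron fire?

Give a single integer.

Answer: 2

Derivation:
t=0: input=0 -> V=0
t=1: input=5 -> V=20
t=2: input=4 -> V=0 FIRE
t=3: input=0 -> V=0
t=4: input=3 -> V=12
t=5: input=5 -> V=0 FIRE
t=6: input=3 -> V=12
t=7: input=0 -> V=7
t=8: input=5 -> V=24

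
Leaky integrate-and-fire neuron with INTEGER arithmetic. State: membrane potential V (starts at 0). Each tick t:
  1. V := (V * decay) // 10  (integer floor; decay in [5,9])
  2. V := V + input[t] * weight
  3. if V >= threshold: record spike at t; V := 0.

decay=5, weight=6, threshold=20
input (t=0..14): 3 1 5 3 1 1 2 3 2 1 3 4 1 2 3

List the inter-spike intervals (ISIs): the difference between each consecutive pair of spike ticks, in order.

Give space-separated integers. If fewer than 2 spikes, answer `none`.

t=0: input=3 -> V=18
t=1: input=1 -> V=15
t=2: input=5 -> V=0 FIRE
t=3: input=3 -> V=18
t=4: input=1 -> V=15
t=5: input=1 -> V=13
t=6: input=2 -> V=18
t=7: input=3 -> V=0 FIRE
t=8: input=2 -> V=12
t=9: input=1 -> V=12
t=10: input=3 -> V=0 FIRE
t=11: input=4 -> V=0 FIRE
t=12: input=1 -> V=6
t=13: input=2 -> V=15
t=14: input=3 -> V=0 FIRE

Answer: 5 3 1 3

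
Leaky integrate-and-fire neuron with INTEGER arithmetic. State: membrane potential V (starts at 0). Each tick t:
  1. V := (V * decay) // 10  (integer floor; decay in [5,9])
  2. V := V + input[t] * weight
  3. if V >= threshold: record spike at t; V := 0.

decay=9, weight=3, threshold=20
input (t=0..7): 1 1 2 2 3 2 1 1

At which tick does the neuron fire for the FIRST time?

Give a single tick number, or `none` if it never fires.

t=0: input=1 -> V=3
t=1: input=1 -> V=5
t=2: input=2 -> V=10
t=3: input=2 -> V=15
t=4: input=3 -> V=0 FIRE
t=5: input=2 -> V=6
t=6: input=1 -> V=8
t=7: input=1 -> V=10

Answer: 4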